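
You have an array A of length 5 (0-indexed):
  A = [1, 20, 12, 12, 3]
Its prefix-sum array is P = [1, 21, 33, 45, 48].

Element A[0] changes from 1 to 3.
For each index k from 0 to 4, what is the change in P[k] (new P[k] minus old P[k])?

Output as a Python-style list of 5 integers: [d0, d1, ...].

Element change: A[0] 1 -> 3, delta = 2
For k < 0: P[k] unchanged, delta_P[k] = 0
For k >= 0: P[k] shifts by exactly 2
Delta array: [2, 2, 2, 2, 2]

Answer: [2, 2, 2, 2, 2]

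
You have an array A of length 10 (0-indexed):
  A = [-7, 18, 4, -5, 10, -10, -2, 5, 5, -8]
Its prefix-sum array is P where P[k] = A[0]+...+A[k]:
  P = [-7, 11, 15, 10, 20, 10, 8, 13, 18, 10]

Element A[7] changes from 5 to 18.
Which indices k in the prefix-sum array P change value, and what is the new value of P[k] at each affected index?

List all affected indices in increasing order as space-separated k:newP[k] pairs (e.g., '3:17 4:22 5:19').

Answer: 7:26 8:31 9:23

Derivation:
P[k] = A[0] + ... + A[k]
P[k] includes A[7] iff k >= 7
Affected indices: 7, 8, ..., 9; delta = 13
  P[7]: 13 + 13 = 26
  P[8]: 18 + 13 = 31
  P[9]: 10 + 13 = 23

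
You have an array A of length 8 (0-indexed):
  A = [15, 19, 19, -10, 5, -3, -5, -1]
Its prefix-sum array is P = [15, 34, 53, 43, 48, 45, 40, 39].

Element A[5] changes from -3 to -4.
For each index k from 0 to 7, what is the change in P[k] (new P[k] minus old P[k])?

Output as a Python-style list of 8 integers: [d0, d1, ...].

Answer: [0, 0, 0, 0, 0, -1, -1, -1]

Derivation:
Element change: A[5] -3 -> -4, delta = -1
For k < 5: P[k] unchanged, delta_P[k] = 0
For k >= 5: P[k] shifts by exactly -1
Delta array: [0, 0, 0, 0, 0, -1, -1, -1]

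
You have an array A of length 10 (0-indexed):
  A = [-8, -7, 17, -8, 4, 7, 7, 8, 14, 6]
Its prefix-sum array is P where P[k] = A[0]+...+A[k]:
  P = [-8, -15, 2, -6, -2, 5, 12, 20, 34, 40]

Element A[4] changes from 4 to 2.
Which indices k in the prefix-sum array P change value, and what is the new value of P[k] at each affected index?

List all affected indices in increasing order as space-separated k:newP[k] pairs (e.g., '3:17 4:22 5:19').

P[k] = A[0] + ... + A[k]
P[k] includes A[4] iff k >= 4
Affected indices: 4, 5, ..., 9; delta = -2
  P[4]: -2 + -2 = -4
  P[5]: 5 + -2 = 3
  P[6]: 12 + -2 = 10
  P[7]: 20 + -2 = 18
  P[8]: 34 + -2 = 32
  P[9]: 40 + -2 = 38

Answer: 4:-4 5:3 6:10 7:18 8:32 9:38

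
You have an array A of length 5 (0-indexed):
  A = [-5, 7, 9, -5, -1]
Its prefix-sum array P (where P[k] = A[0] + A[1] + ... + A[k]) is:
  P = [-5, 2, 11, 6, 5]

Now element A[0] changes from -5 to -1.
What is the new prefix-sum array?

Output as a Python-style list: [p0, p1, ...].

Change: A[0] -5 -> -1, delta = 4
P[k] for k < 0: unchanged (A[0] not included)
P[k] for k >= 0: shift by delta = 4
  P[0] = -5 + 4 = -1
  P[1] = 2 + 4 = 6
  P[2] = 11 + 4 = 15
  P[3] = 6 + 4 = 10
  P[4] = 5 + 4 = 9

Answer: [-1, 6, 15, 10, 9]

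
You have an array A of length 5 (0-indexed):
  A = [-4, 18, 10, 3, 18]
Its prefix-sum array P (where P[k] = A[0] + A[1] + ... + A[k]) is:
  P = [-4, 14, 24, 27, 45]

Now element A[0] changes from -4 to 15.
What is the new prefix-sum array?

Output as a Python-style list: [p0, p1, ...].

Answer: [15, 33, 43, 46, 64]

Derivation:
Change: A[0] -4 -> 15, delta = 19
P[k] for k < 0: unchanged (A[0] not included)
P[k] for k >= 0: shift by delta = 19
  P[0] = -4 + 19 = 15
  P[1] = 14 + 19 = 33
  P[2] = 24 + 19 = 43
  P[3] = 27 + 19 = 46
  P[4] = 45 + 19 = 64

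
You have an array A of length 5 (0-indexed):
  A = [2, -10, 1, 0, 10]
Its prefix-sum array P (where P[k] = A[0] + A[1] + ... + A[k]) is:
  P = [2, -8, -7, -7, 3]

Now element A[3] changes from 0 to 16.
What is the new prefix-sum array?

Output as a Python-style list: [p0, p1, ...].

Change: A[3] 0 -> 16, delta = 16
P[k] for k < 3: unchanged (A[3] not included)
P[k] for k >= 3: shift by delta = 16
  P[0] = 2 + 0 = 2
  P[1] = -8 + 0 = -8
  P[2] = -7 + 0 = -7
  P[3] = -7 + 16 = 9
  P[4] = 3 + 16 = 19

Answer: [2, -8, -7, 9, 19]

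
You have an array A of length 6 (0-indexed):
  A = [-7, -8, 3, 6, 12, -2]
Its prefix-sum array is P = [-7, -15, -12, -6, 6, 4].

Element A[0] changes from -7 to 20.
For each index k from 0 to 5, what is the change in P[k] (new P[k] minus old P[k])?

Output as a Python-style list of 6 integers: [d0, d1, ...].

Element change: A[0] -7 -> 20, delta = 27
For k < 0: P[k] unchanged, delta_P[k] = 0
For k >= 0: P[k] shifts by exactly 27
Delta array: [27, 27, 27, 27, 27, 27]

Answer: [27, 27, 27, 27, 27, 27]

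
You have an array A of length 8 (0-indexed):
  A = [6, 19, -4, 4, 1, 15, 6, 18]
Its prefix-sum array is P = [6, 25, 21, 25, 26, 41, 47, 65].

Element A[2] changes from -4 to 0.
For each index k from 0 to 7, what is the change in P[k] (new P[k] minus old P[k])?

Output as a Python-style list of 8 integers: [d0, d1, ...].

Element change: A[2] -4 -> 0, delta = 4
For k < 2: P[k] unchanged, delta_P[k] = 0
For k >= 2: P[k] shifts by exactly 4
Delta array: [0, 0, 4, 4, 4, 4, 4, 4]

Answer: [0, 0, 4, 4, 4, 4, 4, 4]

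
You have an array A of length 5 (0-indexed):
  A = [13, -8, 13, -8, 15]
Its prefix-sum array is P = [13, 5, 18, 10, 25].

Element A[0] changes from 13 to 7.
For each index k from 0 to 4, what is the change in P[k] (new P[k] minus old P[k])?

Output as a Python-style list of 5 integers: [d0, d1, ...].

Answer: [-6, -6, -6, -6, -6]

Derivation:
Element change: A[0] 13 -> 7, delta = -6
For k < 0: P[k] unchanged, delta_P[k] = 0
For k >= 0: P[k] shifts by exactly -6
Delta array: [-6, -6, -6, -6, -6]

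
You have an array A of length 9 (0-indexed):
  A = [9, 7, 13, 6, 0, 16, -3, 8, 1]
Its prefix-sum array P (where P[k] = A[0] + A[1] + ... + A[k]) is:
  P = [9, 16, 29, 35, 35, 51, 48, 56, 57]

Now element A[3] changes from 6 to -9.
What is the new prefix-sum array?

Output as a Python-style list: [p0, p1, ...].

Answer: [9, 16, 29, 20, 20, 36, 33, 41, 42]

Derivation:
Change: A[3] 6 -> -9, delta = -15
P[k] for k < 3: unchanged (A[3] not included)
P[k] for k >= 3: shift by delta = -15
  P[0] = 9 + 0 = 9
  P[1] = 16 + 0 = 16
  P[2] = 29 + 0 = 29
  P[3] = 35 + -15 = 20
  P[4] = 35 + -15 = 20
  P[5] = 51 + -15 = 36
  P[6] = 48 + -15 = 33
  P[7] = 56 + -15 = 41
  P[8] = 57 + -15 = 42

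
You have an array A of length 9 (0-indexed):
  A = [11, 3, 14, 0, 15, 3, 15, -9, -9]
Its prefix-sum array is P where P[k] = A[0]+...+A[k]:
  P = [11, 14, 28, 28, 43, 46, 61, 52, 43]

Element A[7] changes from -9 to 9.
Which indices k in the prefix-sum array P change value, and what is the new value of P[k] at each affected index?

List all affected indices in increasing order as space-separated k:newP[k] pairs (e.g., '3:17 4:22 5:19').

Answer: 7:70 8:61

Derivation:
P[k] = A[0] + ... + A[k]
P[k] includes A[7] iff k >= 7
Affected indices: 7, 8, ..., 8; delta = 18
  P[7]: 52 + 18 = 70
  P[8]: 43 + 18 = 61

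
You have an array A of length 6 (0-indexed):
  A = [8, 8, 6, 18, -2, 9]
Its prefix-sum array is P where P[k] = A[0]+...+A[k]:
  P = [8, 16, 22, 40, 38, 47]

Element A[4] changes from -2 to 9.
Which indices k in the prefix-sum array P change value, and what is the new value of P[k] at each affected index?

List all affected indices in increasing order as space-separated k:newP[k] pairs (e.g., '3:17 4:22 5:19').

P[k] = A[0] + ... + A[k]
P[k] includes A[4] iff k >= 4
Affected indices: 4, 5, ..., 5; delta = 11
  P[4]: 38 + 11 = 49
  P[5]: 47 + 11 = 58

Answer: 4:49 5:58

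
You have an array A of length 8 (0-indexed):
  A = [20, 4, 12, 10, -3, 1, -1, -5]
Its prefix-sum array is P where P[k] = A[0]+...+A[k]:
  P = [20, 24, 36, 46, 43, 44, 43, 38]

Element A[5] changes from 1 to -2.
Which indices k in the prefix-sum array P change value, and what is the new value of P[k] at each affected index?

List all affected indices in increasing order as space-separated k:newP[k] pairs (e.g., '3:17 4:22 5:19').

P[k] = A[0] + ... + A[k]
P[k] includes A[5] iff k >= 5
Affected indices: 5, 6, ..., 7; delta = -3
  P[5]: 44 + -3 = 41
  P[6]: 43 + -3 = 40
  P[7]: 38 + -3 = 35

Answer: 5:41 6:40 7:35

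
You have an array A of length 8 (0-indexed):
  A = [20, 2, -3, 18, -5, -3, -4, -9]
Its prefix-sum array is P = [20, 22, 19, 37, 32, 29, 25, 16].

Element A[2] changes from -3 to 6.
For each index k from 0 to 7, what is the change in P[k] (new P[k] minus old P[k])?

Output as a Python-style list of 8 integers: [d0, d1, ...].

Element change: A[2] -3 -> 6, delta = 9
For k < 2: P[k] unchanged, delta_P[k] = 0
For k >= 2: P[k] shifts by exactly 9
Delta array: [0, 0, 9, 9, 9, 9, 9, 9]

Answer: [0, 0, 9, 9, 9, 9, 9, 9]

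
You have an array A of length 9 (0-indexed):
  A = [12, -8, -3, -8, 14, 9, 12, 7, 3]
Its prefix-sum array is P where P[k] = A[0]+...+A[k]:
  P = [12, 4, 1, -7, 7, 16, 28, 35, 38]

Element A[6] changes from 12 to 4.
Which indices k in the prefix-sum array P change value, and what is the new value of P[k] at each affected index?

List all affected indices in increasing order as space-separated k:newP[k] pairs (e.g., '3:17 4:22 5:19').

P[k] = A[0] + ... + A[k]
P[k] includes A[6] iff k >= 6
Affected indices: 6, 7, ..., 8; delta = -8
  P[6]: 28 + -8 = 20
  P[7]: 35 + -8 = 27
  P[8]: 38 + -8 = 30

Answer: 6:20 7:27 8:30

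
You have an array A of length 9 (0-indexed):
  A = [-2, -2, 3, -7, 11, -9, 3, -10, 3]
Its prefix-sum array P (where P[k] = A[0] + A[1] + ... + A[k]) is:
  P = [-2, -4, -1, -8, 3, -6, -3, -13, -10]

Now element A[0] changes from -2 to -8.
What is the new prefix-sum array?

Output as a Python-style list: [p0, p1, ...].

Answer: [-8, -10, -7, -14, -3, -12, -9, -19, -16]

Derivation:
Change: A[0] -2 -> -8, delta = -6
P[k] for k < 0: unchanged (A[0] not included)
P[k] for k >= 0: shift by delta = -6
  P[0] = -2 + -6 = -8
  P[1] = -4 + -6 = -10
  P[2] = -1 + -6 = -7
  P[3] = -8 + -6 = -14
  P[4] = 3 + -6 = -3
  P[5] = -6 + -6 = -12
  P[6] = -3 + -6 = -9
  P[7] = -13 + -6 = -19
  P[8] = -10 + -6 = -16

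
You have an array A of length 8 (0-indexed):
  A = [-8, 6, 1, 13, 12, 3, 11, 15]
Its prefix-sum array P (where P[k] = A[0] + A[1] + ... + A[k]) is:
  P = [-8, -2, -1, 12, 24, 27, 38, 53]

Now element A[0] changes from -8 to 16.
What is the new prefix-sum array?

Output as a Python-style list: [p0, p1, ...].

Answer: [16, 22, 23, 36, 48, 51, 62, 77]

Derivation:
Change: A[0] -8 -> 16, delta = 24
P[k] for k < 0: unchanged (A[0] not included)
P[k] for k >= 0: shift by delta = 24
  P[0] = -8 + 24 = 16
  P[1] = -2 + 24 = 22
  P[2] = -1 + 24 = 23
  P[3] = 12 + 24 = 36
  P[4] = 24 + 24 = 48
  P[5] = 27 + 24 = 51
  P[6] = 38 + 24 = 62
  P[7] = 53 + 24 = 77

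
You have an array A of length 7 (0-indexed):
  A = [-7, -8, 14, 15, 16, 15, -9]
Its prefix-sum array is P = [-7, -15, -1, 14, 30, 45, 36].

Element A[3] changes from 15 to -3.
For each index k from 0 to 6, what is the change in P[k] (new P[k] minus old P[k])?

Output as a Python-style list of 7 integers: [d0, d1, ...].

Answer: [0, 0, 0, -18, -18, -18, -18]

Derivation:
Element change: A[3] 15 -> -3, delta = -18
For k < 3: P[k] unchanged, delta_P[k] = 0
For k >= 3: P[k] shifts by exactly -18
Delta array: [0, 0, 0, -18, -18, -18, -18]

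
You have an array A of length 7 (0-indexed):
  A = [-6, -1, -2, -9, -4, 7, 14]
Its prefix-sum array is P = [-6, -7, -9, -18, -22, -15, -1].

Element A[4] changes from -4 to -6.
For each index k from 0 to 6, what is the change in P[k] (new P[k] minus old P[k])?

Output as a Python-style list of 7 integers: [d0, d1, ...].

Element change: A[4] -4 -> -6, delta = -2
For k < 4: P[k] unchanged, delta_P[k] = 0
For k >= 4: P[k] shifts by exactly -2
Delta array: [0, 0, 0, 0, -2, -2, -2]

Answer: [0, 0, 0, 0, -2, -2, -2]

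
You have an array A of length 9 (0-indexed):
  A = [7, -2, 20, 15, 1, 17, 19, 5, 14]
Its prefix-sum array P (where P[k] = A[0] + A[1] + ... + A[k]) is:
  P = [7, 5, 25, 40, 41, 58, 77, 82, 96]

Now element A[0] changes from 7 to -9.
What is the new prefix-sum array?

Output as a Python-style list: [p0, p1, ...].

Answer: [-9, -11, 9, 24, 25, 42, 61, 66, 80]

Derivation:
Change: A[0] 7 -> -9, delta = -16
P[k] for k < 0: unchanged (A[0] not included)
P[k] for k >= 0: shift by delta = -16
  P[0] = 7 + -16 = -9
  P[1] = 5 + -16 = -11
  P[2] = 25 + -16 = 9
  P[3] = 40 + -16 = 24
  P[4] = 41 + -16 = 25
  P[5] = 58 + -16 = 42
  P[6] = 77 + -16 = 61
  P[7] = 82 + -16 = 66
  P[8] = 96 + -16 = 80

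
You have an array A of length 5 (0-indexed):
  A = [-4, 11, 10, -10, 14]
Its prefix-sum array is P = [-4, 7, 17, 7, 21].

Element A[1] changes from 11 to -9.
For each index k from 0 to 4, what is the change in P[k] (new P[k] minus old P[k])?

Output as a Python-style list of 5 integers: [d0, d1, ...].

Answer: [0, -20, -20, -20, -20]

Derivation:
Element change: A[1] 11 -> -9, delta = -20
For k < 1: P[k] unchanged, delta_P[k] = 0
For k >= 1: P[k] shifts by exactly -20
Delta array: [0, -20, -20, -20, -20]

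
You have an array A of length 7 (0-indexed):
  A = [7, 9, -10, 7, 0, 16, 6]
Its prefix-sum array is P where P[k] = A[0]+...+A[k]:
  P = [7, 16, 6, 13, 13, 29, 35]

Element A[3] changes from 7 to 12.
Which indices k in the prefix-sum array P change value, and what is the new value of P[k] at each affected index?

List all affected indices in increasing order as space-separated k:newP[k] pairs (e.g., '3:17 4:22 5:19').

P[k] = A[0] + ... + A[k]
P[k] includes A[3] iff k >= 3
Affected indices: 3, 4, ..., 6; delta = 5
  P[3]: 13 + 5 = 18
  P[4]: 13 + 5 = 18
  P[5]: 29 + 5 = 34
  P[6]: 35 + 5 = 40

Answer: 3:18 4:18 5:34 6:40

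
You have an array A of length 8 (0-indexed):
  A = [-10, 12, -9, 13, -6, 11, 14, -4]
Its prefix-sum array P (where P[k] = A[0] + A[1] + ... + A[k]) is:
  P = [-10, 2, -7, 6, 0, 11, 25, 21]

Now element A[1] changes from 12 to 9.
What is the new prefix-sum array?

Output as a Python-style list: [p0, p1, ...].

Answer: [-10, -1, -10, 3, -3, 8, 22, 18]

Derivation:
Change: A[1] 12 -> 9, delta = -3
P[k] for k < 1: unchanged (A[1] not included)
P[k] for k >= 1: shift by delta = -3
  P[0] = -10 + 0 = -10
  P[1] = 2 + -3 = -1
  P[2] = -7 + -3 = -10
  P[3] = 6 + -3 = 3
  P[4] = 0 + -3 = -3
  P[5] = 11 + -3 = 8
  P[6] = 25 + -3 = 22
  P[7] = 21 + -3 = 18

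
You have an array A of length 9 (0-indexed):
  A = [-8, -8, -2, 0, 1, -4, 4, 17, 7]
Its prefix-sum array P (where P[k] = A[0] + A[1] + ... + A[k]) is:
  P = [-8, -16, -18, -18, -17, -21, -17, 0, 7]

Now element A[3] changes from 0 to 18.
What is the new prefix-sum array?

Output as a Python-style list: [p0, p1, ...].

Change: A[3] 0 -> 18, delta = 18
P[k] for k < 3: unchanged (A[3] not included)
P[k] for k >= 3: shift by delta = 18
  P[0] = -8 + 0 = -8
  P[1] = -16 + 0 = -16
  P[2] = -18 + 0 = -18
  P[3] = -18 + 18 = 0
  P[4] = -17 + 18 = 1
  P[5] = -21 + 18 = -3
  P[6] = -17 + 18 = 1
  P[7] = 0 + 18 = 18
  P[8] = 7 + 18 = 25

Answer: [-8, -16, -18, 0, 1, -3, 1, 18, 25]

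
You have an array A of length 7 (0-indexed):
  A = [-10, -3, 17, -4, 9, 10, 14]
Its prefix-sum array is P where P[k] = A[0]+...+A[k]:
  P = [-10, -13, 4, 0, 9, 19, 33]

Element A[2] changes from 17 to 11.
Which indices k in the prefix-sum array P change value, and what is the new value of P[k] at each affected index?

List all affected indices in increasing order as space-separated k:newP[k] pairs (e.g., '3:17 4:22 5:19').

P[k] = A[0] + ... + A[k]
P[k] includes A[2] iff k >= 2
Affected indices: 2, 3, ..., 6; delta = -6
  P[2]: 4 + -6 = -2
  P[3]: 0 + -6 = -6
  P[4]: 9 + -6 = 3
  P[5]: 19 + -6 = 13
  P[6]: 33 + -6 = 27

Answer: 2:-2 3:-6 4:3 5:13 6:27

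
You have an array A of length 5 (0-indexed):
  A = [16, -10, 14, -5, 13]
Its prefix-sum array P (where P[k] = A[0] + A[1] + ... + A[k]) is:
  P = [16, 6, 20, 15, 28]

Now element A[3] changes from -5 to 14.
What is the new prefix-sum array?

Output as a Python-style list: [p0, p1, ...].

Answer: [16, 6, 20, 34, 47]

Derivation:
Change: A[3] -5 -> 14, delta = 19
P[k] for k < 3: unchanged (A[3] not included)
P[k] for k >= 3: shift by delta = 19
  P[0] = 16 + 0 = 16
  P[1] = 6 + 0 = 6
  P[2] = 20 + 0 = 20
  P[3] = 15 + 19 = 34
  P[4] = 28 + 19 = 47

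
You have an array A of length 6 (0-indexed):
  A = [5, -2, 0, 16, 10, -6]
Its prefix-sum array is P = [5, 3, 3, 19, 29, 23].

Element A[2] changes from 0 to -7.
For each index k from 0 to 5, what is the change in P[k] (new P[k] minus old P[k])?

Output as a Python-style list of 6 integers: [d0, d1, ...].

Answer: [0, 0, -7, -7, -7, -7]

Derivation:
Element change: A[2] 0 -> -7, delta = -7
For k < 2: P[k] unchanged, delta_P[k] = 0
For k >= 2: P[k] shifts by exactly -7
Delta array: [0, 0, -7, -7, -7, -7]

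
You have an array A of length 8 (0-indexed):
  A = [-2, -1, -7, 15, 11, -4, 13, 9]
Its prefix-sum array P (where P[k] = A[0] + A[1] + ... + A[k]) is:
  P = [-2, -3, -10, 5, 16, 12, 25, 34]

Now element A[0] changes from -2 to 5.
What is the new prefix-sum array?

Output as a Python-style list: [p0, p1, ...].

Answer: [5, 4, -3, 12, 23, 19, 32, 41]

Derivation:
Change: A[0] -2 -> 5, delta = 7
P[k] for k < 0: unchanged (A[0] not included)
P[k] for k >= 0: shift by delta = 7
  P[0] = -2 + 7 = 5
  P[1] = -3 + 7 = 4
  P[2] = -10 + 7 = -3
  P[3] = 5 + 7 = 12
  P[4] = 16 + 7 = 23
  P[5] = 12 + 7 = 19
  P[6] = 25 + 7 = 32
  P[7] = 34 + 7 = 41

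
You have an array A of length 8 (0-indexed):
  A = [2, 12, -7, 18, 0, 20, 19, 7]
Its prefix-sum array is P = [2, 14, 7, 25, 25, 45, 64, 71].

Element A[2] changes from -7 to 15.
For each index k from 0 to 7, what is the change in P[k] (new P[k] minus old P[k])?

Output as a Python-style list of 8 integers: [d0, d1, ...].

Element change: A[2] -7 -> 15, delta = 22
For k < 2: P[k] unchanged, delta_P[k] = 0
For k >= 2: P[k] shifts by exactly 22
Delta array: [0, 0, 22, 22, 22, 22, 22, 22]

Answer: [0, 0, 22, 22, 22, 22, 22, 22]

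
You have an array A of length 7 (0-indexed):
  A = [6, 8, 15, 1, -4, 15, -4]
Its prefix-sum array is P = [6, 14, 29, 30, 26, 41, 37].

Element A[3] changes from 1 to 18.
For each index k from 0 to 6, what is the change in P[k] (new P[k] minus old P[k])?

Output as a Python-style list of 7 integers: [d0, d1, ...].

Answer: [0, 0, 0, 17, 17, 17, 17]

Derivation:
Element change: A[3] 1 -> 18, delta = 17
For k < 3: P[k] unchanged, delta_P[k] = 0
For k >= 3: P[k] shifts by exactly 17
Delta array: [0, 0, 0, 17, 17, 17, 17]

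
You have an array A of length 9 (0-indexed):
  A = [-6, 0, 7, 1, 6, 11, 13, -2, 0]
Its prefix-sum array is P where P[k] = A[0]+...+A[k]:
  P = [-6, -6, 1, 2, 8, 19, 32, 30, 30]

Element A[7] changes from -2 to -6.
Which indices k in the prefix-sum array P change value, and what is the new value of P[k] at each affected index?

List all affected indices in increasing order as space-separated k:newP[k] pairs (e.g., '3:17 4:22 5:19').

Answer: 7:26 8:26

Derivation:
P[k] = A[0] + ... + A[k]
P[k] includes A[7] iff k >= 7
Affected indices: 7, 8, ..., 8; delta = -4
  P[7]: 30 + -4 = 26
  P[8]: 30 + -4 = 26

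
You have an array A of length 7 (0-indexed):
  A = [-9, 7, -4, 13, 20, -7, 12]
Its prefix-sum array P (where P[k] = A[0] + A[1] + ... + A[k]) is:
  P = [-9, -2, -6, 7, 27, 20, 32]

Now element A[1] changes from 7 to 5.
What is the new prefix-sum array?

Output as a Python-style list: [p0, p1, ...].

Change: A[1] 7 -> 5, delta = -2
P[k] for k < 1: unchanged (A[1] not included)
P[k] for k >= 1: shift by delta = -2
  P[0] = -9 + 0 = -9
  P[1] = -2 + -2 = -4
  P[2] = -6 + -2 = -8
  P[3] = 7 + -2 = 5
  P[4] = 27 + -2 = 25
  P[5] = 20 + -2 = 18
  P[6] = 32 + -2 = 30

Answer: [-9, -4, -8, 5, 25, 18, 30]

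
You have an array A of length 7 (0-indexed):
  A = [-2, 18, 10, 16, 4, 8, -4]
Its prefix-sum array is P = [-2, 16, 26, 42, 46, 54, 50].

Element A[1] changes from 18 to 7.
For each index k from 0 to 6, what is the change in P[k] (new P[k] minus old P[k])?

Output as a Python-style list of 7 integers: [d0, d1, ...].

Answer: [0, -11, -11, -11, -11, -11, -11]

Derivation:
Element change: A[1] 18 -> 7, delta = -11
For k < 1: P[k] unchanged, delta_P[k] = 0
For k >= 1: P[k] shifts by exactly -11
Delta array: [0, -11, -11, -11, -11, -11, -11]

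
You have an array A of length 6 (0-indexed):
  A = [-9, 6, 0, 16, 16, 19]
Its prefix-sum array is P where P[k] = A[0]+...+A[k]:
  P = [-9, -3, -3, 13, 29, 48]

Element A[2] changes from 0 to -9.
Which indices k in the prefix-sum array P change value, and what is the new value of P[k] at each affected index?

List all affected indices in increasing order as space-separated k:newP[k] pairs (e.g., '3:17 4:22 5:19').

Answer: 2:-12 3:4 4:20 5:39

Derivation:
P[k] = A[0] + ... + A[k]
P[k] includes A[2] iff k >= 2
Affected indices: 2, 3, ..., 5; delta = -9
  P[2]: -3 + -9 = -12
  P[3]: 13 + -9 = 4
  P[4]: 29 + -9 = 20
  P[5]: 48 + -9 = 39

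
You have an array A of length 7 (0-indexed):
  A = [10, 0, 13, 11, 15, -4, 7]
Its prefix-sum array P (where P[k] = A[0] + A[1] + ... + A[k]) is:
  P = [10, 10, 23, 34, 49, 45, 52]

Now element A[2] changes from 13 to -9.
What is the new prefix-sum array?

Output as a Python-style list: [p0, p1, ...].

Change: A[2] 13 -> -9, delta = -22
P[k] for k < 2: unchanged (A[2] not included)
P[k] for k >= 2: shift by delta = -22
  P[0] = 10 + 0 = 10
  P[1] = 10 + 0 = 10
  P[2] = 23 + -22 = 1
  P[3] = 34 + -22 = 12
  P[4] = 49 + -22 = 27
  P[5] = 45 + -22 = 23
  P[6] = 52 + -22 = 30

Answer: [10, 10, 1, 12, 27, 23, 30]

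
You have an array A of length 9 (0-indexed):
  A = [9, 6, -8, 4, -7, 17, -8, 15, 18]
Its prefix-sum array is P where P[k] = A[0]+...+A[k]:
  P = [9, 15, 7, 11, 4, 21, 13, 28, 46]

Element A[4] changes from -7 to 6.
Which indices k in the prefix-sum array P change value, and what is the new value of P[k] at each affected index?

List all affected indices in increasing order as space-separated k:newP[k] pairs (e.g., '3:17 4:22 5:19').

Answer: 4:17 5:34 6:26 7:41 8:59

Derivation:
P[k] = A[0] + ... + A[k]
P[k] includes A[4] iff k >= 4
Affected indices: 4, 5, ..., 8; delta = 13
  P[4]: 4 + 13 = 17
  P[5]: 21 + 13 = 34
  P[6]: 13 + 13 = 26
  P[7]: 28 + 13 = 41
  P[8]: 46 + 13 = 59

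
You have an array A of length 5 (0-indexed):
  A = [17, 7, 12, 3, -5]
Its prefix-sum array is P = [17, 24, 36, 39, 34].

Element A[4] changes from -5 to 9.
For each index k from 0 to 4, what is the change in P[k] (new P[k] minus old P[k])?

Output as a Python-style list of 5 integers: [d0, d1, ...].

Answer: [0, 0, 0, 0, 14]

Derivation:
Element change: A[4] -5 -> 9, delta = 14
For k < 4: P[k] unchanged, delta_P[k] = 0
For k >= 4: P[k] shifts by exactly 14
Delta array: [0, 0, 0, 0, 14]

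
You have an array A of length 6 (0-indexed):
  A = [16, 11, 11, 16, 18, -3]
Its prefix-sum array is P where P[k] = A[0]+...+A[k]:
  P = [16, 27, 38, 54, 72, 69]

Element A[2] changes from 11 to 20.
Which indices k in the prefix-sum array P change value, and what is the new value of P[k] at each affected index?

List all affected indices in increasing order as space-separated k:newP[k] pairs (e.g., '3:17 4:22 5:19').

P[k] = A[0] + ... + A[k]
P[k] includes A[2] iff k >= 2
Affected indices: 2, 3, ..., 5; delta = 9
  P[2]: 38 + 9 = 47
  P[3]: 54 + 9 = 63
  P[4]: 72 + 9 = 81
  P[5]: 69 + 9 = 78

Answer: 2:47 3:63 4:81 5:78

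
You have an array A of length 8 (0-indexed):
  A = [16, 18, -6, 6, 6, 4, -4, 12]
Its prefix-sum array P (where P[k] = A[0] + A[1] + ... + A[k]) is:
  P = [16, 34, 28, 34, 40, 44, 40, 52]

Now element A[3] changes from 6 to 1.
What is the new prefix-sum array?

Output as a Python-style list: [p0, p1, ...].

Change: A[3] 6 -> 1, delta = -5
P[k] for k < 3: unchanged (A[3] not included)
P[k] for k >= 3: shift by delta = -5
  P[0] = 16 + 0 = 16
  P[1] = 34 + 0 = 34
  P[2] = 28 + 0 = 28
  P[3] = 34 + -5 = 29
  P[4] = 40 + -5 = 35
  P[5] = 44 + -5 = 39
  P[6] = 40 + -5 = 35
  P[7] = 52 + -5 = 47

Answer: [16, 34, 28, 29, 35, 39, 35, 47]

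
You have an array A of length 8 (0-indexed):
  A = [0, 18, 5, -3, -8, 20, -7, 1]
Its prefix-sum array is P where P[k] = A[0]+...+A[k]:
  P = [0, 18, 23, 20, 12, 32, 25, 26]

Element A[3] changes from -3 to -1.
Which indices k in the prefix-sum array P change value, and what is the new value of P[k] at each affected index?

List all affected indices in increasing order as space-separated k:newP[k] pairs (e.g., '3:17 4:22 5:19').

Answer: 3:22 4:14 5:34 6:27 7:28

Derivation:
P[k] = A[0] + ... + A[k]
P[k] includes A[3] iff k >= 3
Affected indices: 3, 4, ..., 7; delta = 2
  P[3]: 20 + 2 = 22
  P[4]: 12 + 2 = 14
  P[5]: 32 + 2 = 34
  P[6]: 25 + 2 = 27
  P[7]: 26 + 2 = 28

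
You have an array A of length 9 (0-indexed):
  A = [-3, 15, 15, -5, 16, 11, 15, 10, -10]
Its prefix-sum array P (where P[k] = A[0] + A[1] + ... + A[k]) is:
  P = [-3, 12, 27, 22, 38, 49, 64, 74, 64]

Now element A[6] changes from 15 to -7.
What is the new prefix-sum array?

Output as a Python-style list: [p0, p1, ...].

Answer: [-3, 12, 27, 22, 38, 49, 42, 52, 42]

Derivation:
Change: A[6] 15 -> -7, delta = -22
P[k] for k < 6: unchanged (A[6] not included)
P[k] for k >= 6: shift by delta = -22
  P[0] = -3 + 0 = -3
  P[1] = 12 + 0 = 12
  P[2] = 27 + 0 = 27
  P[3] = 22 + 0 = 22
  P[4] = 38 + 0 = 38
  P[5] = 49 + 0 = 49
  P[6] = 64 + -22 = 42
  P[7] = 74 + -22 = 52
  P[8] = 64 + -22 = 42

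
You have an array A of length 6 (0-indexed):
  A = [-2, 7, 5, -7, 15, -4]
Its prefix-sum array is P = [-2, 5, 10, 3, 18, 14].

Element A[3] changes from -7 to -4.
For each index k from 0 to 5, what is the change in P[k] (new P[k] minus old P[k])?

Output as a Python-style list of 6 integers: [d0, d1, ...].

Element change: A[3] -7 -> -4, delta = 3
For k < 3: P[k] unchanged, delta_P[k] = 0
For k >= 3: P[k] shifts by exactly 3
Delta array: [0, 0, 0, 3, 3, 3]

Answer: [0, 0, 0, 3, 3, 3]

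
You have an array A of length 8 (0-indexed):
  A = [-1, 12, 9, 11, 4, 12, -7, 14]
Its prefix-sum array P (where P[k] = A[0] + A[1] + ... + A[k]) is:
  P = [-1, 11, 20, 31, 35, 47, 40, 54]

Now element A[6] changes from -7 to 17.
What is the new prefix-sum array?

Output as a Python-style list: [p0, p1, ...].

Change: A[6] -7 -> 17, delta = 24
P[k] for k < 6: unchanged (A[6] not included)
P[k] for k >= 6: shift by delta = 24
  P[0] = -1 + 0 = -1
  P[1] = 11 + 0 = 11
  P[2] = 20 + 0 = 20
  P[3] = 31 + 0 = 31
  P[4] = 35 + 0 = 35
  P[5] = 47 + 0 = 47
  P[6] = 40 + 24 = 64
  P[7] = 54 + 24 = 78

Answer: [-1, 11, 20, 31, 35, 47, 64, 78]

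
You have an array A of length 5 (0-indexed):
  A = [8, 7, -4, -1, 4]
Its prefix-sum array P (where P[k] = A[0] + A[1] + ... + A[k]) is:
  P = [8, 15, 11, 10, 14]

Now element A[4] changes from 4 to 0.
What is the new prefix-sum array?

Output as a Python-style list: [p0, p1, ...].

Change: A[4] 4 -> 0, delta = -4
P[k] for k < 4: unchanged (A[4] not included)
P[k] for k >= 4: shift by delta = -4
  P[0] = 8 + 0 = 8
  P[1] = 15 + 0 = 15
  P[2] = 11 + 0 = 11
  P[3] = 10 + 0 = 10
  P[4] = 14 + -4 = 10

Answer: [8, 15, 11, 10, 10]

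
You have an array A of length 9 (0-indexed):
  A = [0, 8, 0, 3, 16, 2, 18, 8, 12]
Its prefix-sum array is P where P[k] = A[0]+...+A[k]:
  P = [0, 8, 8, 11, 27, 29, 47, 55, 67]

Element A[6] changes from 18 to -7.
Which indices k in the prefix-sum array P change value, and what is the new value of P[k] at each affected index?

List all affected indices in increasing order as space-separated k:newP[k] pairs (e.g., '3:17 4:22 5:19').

P[k] = A[0] + ... + A[k]
P[k] includes A[6] iff k >= 6
Affected indices: 6, 7, ..., 8; delta = -25
  P[6]: 47 + -25 = 22
  P[7]: 55 + -25 = 30
  P[8]: 67 + -25 = 42

Answer: 6:22 7:30 8:42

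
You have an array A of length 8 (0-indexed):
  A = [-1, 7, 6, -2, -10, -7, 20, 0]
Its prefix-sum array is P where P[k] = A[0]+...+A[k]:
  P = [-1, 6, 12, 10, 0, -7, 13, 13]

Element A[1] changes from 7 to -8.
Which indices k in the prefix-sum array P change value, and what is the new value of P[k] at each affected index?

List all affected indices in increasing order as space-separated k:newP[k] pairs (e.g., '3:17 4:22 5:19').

P[k] = A[0] + ... + A[k]
P[k] includes A[1] iff k >= 1
Affected indices: 1, 2, ..., 7; delta = -15
  P[1]: 6 + -15 = -9
  P[2]: 12 + -15 = -3
  P[3]: 10 + -15 = -5
  P[4]: 0 + -15 = -15
  P[5]: -7 + -15 = -22
  P[6]: 13 + -15 = -2
  P[7]: 13 + -15 = -2

Answer: 1:-9 2:-3 3:-5 4:-15 5:-22 6:-2 7:-2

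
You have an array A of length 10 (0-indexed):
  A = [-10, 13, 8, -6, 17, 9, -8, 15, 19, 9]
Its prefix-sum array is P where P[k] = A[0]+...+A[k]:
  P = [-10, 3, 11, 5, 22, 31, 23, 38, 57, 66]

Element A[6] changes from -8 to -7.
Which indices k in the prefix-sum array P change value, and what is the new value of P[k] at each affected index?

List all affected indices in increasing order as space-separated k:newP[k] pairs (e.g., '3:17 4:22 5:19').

P[k] = A[0] + ... + A[k]
P[k] includes A[6] iff k >= 6
Affected indices: 6, 7, ..., 9; delta = 1
  P[6]: 23 + 1 = 24
  P[7]: 38 + 1 = 39
  P[8]: 57 + 1 = 58
  P[9]: 66 + 1 = 67

Answer: 6:24 7:39 8:58 9:67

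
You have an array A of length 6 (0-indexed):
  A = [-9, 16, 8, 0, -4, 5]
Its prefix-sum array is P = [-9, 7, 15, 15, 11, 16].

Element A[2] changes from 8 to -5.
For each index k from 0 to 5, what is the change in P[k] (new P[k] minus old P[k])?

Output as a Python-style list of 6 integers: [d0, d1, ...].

Element change: A[2] 8 -> -5, delta = -13
For k < 2: P[k] unchanged, delta_P[k] = 0
For k >= 2: P[k] shifts by exactly -13
Delta array: [0, 0, -13, -13, -13, -13]

Answer: [0, 0, -13, -13, -13, -13]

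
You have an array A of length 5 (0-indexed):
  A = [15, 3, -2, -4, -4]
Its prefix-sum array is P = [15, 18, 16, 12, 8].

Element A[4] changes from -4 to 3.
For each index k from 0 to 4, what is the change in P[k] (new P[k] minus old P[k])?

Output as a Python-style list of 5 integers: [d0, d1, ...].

Answer: [0, 0, 0, 0, 7]

Derivation:
Element change: A[4] -4 -> 3, delta = 7
For k < 4: P[k] unchanged, delta_P[k] = 0
For k >= 4: P[k] shifts by exactly 7
Delta array: [0, 0, 0, 0, 7]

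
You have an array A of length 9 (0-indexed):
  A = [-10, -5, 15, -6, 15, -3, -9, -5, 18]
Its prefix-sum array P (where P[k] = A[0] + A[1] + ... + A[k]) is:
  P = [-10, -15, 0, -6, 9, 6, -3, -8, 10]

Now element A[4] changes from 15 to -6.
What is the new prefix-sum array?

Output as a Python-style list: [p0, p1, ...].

Change: A[4] 15 -> -6, delta = -21
P[k] for k < 4: unchanged (A[4] not included)
P[k] for k >= 4: shift by delta = -21
  P[0] = -10 + 0 = -10
  P[1] = -15 + 0 = -15
  P[2] = 0 + 0 = 0
  P[3] = -6 + 0 = -6
  P[4] = 9 + -21 = -12
  P[5] = 6 + -21 = -15
  P[6] = -3 + -21 = -24
  P[7] = -8 + -21 = -29
  P[8] = 10 + -21 = -11

Answer: [-10, -15, 0, -6, -12, -15, -24, -29, -11]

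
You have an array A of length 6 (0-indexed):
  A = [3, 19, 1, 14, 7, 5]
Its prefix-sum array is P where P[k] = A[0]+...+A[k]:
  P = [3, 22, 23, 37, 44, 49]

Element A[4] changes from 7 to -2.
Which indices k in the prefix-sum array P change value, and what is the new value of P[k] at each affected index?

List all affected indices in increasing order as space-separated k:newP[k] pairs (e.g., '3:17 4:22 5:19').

Answer: 4:35 5:40

Derivation:
P[k] = A[0] + ... + A[k]
P[k] includes A[4] iff k >= 4
Affected indices: 4, 5, ..., 5; delta = -9
  P[4]: 44 + -9 = 35
  P[5]: 49 + -9 = 40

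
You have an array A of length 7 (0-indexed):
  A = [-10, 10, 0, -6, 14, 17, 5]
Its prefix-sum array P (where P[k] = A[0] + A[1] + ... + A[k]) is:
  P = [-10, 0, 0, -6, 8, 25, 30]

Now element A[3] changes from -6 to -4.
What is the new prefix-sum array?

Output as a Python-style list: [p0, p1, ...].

Change: A[3] -6 -> -4, delta = 2
P[k] for k < 3: unchanged (A[3] not included)
P[k] for k >= 3: shift by delta = 2
  P[0] = -10 + 0 = -10
  P[1] = 0 + 0 = 0
  P[2] = 0 + 0 = 0
  P[3] = -6 + 2 = -4
  P[4] = 8 + 2 = 10
  P[5] = 25 + 2 = 27
  P[6] = 30 + 2 = 32

Answer: [-10, 0, 0, -4, 10, 27, 32]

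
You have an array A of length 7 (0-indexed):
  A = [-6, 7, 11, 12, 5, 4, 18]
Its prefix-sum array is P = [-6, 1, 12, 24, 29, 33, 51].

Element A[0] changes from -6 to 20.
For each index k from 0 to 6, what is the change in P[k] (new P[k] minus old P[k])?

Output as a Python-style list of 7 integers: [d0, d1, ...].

Element change: A[0] -6 -> 20, delta = 26
For k < 0: P[k] unchanged, delta_P[k] = 0
For k >= 0: P[k] shifts by exactly 26
Delta array: [26, 26, 26, 26, 26, 26, 26]

Answer: [26, 26, 26, 26, 26, 26, 26]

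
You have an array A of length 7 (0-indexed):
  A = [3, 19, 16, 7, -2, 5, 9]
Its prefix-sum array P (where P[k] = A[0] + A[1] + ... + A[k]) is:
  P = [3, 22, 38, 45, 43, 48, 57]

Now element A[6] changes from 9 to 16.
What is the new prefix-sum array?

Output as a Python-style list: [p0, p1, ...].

Answer: [3, 22, 38, 45, 43, 48, 64]

Derivation:
Change: A[6] 9 -> 16, delta = 7
P[k] for k < 6: unchanged (A[6] not included)
P[k] for k >= 6: shift by delta = 7
  P[0] = 3 + 0 = 3
  P[1] = 22 + 0 = 22
  P[2] = 38 + 0 = 38
  P[3] = 45 + 0 = 45
  P[4] = 43 + 0 = 43
  P[5] = 48 + 0 = 48
  P[6] = 57 + 7 = 64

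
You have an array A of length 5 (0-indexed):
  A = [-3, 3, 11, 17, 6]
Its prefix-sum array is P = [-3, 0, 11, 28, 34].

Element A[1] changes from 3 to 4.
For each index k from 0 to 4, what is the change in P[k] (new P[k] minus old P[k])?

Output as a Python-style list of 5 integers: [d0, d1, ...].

Answer: [0, 1, 1, 1, 1]

Derivation:
Element change: A[1] 3 -> 4, delta = 1
For k < 1: P[k] unchanged, delta_P[k] = 0
For k >= 1: P[k] shifts by exactly 1
Delta array: [0, 1, 1, 1, 1]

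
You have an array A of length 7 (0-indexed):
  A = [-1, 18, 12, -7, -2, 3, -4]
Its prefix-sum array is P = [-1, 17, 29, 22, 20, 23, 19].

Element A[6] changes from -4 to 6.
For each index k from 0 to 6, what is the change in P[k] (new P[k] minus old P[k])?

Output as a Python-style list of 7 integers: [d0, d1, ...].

Element change: A[6] -4 -> 6, delta = 10
For k < 6: P[k] unchanged, delta_P[k] = 0
For k >= 6: P[k] shifts by exactly 10
Delta array: [0, 0, 0, 0, 0, 0, 10]

Answer: [0, 0, 0, 0, 0, 0, 10]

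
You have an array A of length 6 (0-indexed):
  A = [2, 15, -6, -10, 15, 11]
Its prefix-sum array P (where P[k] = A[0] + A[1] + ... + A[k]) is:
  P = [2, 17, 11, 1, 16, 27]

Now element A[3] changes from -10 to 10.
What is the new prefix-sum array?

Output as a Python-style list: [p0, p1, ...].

Change: A[3] -10 -> 10, delta = 20
P[k] for k < 3: unchanged (A[3] not included)
P[k] for k >= 3: shift by delta = 20
  P[0] = 2 + 0 = 2
  P[1] = 17 + 0 = 17
  P[2] = 11 + 0 = 11
  P[3] = 1 + 20 = 21
  P[4] = 16 + 20 = 36
  P[5] = 27 + 20 = 47

Answer: [2, 17, 11, 21, 36, 47]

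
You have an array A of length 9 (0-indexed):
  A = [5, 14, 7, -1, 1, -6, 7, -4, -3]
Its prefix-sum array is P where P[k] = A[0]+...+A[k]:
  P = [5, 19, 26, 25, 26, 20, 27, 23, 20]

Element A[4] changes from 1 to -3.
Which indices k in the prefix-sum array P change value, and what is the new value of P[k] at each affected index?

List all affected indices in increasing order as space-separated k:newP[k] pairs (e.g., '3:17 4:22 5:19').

Answer: 4:22 5:16 6:23 7:19 8:16

Derivation:
P[k] = A[0] + ... + A[k]
P[k] includes A[4] iff k >= 4
Affected indices: 4, 5, ..., 8; delta = -4
  P[4]: 26 + -4 = 22
  P[5]: 20 + -4 = 16
  P[6]: 27 + -4 = 23
  P[7]: 23 + -4 = 19
  P[8]: 20 + -4 = 16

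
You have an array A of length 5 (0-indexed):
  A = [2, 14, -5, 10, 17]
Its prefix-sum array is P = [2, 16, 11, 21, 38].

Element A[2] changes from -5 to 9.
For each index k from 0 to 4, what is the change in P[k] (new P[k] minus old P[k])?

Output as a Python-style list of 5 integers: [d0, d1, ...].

Element change: A[2] -5 -> 9, delta = 14
For k < 2: P[k] unchanged, delta_P[k] = 0
For k >= 2: P[k] shifts by exactly 14
Delta array: [0, 0, 14, 14, 14]

Answer: [0, 0, 14, 14, 14]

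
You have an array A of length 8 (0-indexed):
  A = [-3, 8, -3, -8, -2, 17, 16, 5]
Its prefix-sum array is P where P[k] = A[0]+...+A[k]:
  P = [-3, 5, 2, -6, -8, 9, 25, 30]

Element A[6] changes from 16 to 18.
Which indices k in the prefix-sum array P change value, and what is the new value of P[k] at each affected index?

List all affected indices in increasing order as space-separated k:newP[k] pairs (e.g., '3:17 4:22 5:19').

P[k] = A[0] + ... + A[k]
P[k] includes A[6] iff k >= 6
Affected indices: 6, 7, ..., 7; delta = 2
  P[6]: 25 + 2 = 27
  P[7]: 30 + 2 = 32

Answer: 6:27 7:32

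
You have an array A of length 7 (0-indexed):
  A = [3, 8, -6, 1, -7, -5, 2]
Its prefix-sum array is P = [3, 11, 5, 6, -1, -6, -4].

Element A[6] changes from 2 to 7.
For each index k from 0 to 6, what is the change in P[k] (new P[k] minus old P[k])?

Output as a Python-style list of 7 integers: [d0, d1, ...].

Element change: A[6] 2 -> 7, delta = 5
For k < 6: P[k] unchanged, delta_P[k] = 0
For k >= 6: P[k] shifts by exactly 5
Delta array: [0, 0, 0, 0, 0, 0, 5]

Answer: [0, 0, 0, 0, 0, 0, 5]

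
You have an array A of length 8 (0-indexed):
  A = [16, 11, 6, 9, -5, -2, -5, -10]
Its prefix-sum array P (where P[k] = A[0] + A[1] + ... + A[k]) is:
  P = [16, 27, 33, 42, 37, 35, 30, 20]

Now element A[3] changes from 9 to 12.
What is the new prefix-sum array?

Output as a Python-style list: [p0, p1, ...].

Answer: [16, 27, 33, 45, 40, 38, 33, 23]

Derivation:
Change: A[3] 9 -> 12, delta = 3
P[k] for k < 3: unchanged (A[3] not included)
P[k] for k >= 3: shift by delta = 3
  P[0] = 16 + 0 = 16
  P[1] = 27 + 0 = 27
  P[2] = 33 + 0 = 33
  P[3] = 42 + 3 = 45
  P[4] = 37 + 3 = 40
  P[5] = 35 + 3 = 38
  P[6] = 30 + 3 = 33
  P[7] = 20 + 3 = 23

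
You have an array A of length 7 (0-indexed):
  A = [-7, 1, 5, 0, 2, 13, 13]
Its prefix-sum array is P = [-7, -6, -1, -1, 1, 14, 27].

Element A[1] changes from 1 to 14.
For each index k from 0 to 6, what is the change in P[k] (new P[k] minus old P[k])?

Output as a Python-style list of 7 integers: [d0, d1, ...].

Element change: A[1] 1 -> 14, delta = 13
For k < 1: P[k] unchanged, delta_P[k] = 0
For k >= 1: P[k] shifts by exactly 13
Delta array: [0, 13, 13, 13, 13, 13, 13]

Answer: [0, 13, 13, 13, 13, 13, 13]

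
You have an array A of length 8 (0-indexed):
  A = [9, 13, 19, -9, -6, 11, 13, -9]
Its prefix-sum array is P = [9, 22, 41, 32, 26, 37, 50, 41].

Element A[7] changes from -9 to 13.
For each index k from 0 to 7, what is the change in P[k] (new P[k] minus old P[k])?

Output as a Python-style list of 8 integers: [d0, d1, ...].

Element change: A[7] -9 -> 13, delta = 22
For k < 7: P[k] unchanged, delta_P[k] = 0
For k >= 7: P[k] shifts by exactly 22
Delta array: [0, 0, 0, 0, 0, 0, 0, 22]

Answer: [0, 0, 0, 0, 0, 0, 0, 22]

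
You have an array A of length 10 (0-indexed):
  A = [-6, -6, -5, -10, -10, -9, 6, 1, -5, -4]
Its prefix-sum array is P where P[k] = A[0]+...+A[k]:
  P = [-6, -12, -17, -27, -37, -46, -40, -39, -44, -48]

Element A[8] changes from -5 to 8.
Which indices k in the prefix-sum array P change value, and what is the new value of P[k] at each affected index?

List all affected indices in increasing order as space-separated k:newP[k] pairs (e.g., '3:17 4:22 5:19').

P[k] = A[0] + ... + A[k]
P[k] includes A[8] iff k >= 8
Affected indices: 8, 9, ..., 9; delta = 13
  P[8]: -44 + 13 = -31
  P[9]: -48 + 13 = -35

Answer: 8:-31 9:-35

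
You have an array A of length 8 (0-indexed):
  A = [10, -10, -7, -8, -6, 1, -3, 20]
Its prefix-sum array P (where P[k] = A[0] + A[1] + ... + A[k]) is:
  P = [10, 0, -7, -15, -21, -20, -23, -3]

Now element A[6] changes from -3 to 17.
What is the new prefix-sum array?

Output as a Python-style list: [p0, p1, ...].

Answer: [10, 0, -7, -15, -21, -20, -3, 17]

Derivation:
Change: A[6] -3 -> 17, delta = 20
P[k] for k < 6: unchanged (A[6] not included)
P[k] for k >= 6: shift by delta = 20
  P[0] = 10 + 0 = 10
  P[1] = 0 + 0 = 0
  P[2] = -7 + 0 = -7
  P[3] = -15 + 0 = -15
  P[4] = -21 + 0 = -21
  P[5] = -20 + 0 = -20
  P[6] = -23 + 20 = -3
  P[7] = -3 + 20 = 17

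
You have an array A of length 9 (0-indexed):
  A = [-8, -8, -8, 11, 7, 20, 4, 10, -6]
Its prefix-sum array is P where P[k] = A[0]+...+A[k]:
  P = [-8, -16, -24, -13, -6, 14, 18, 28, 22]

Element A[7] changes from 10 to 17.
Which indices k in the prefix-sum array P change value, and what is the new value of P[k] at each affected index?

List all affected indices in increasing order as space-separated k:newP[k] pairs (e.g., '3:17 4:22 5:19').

P[k] = A[0] + ... + A[k]
P[k] includes A[7] iff k >= 7
Affected indices: 7, 8, ..., 8; delta = 7
  P[7]: 28 + 7 = 35
  P[8]: 22 + 7 = 29

Answer: 7:35 8:29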